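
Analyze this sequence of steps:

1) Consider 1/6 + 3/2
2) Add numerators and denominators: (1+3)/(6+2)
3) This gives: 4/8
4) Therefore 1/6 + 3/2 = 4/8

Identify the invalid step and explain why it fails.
Step 2: Add numerators and denominators: (1+3)/(6+2)

Step 2 incorrectly adds fractions by separately adding numerators and denominators. This is wrong. The correct method requires a common denominator: 1/6 + 3/2 = (1×2 + 3×6)/(6×2) = 20/12 = 5/3. The method used gives 4/8, which is different.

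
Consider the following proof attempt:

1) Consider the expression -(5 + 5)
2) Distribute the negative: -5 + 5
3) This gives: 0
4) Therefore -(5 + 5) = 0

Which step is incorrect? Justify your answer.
Step 2: Distribute the negative: -5 + 5

Step 2 incorrectly distributes the negative sign. The correct distribution is -(5 + 5) = -5 - 5 = -10. The negative must be applied to both terms, not just the first. The error treats -(5 + 5) as -5 + 5, which equals 0 instead of -10.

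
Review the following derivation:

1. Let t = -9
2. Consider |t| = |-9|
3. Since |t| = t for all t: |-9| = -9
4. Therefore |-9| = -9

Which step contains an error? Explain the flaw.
Step 3: Since |t| = t for all t: |-9| = -9

Step 3 incorrectly states that |t| = t for all t. The correct definition is |t| = t when t >= 0, and |t| = -t when t < 0. Since -9 < 0, we have |-9| = -(-9) = 9, not -9.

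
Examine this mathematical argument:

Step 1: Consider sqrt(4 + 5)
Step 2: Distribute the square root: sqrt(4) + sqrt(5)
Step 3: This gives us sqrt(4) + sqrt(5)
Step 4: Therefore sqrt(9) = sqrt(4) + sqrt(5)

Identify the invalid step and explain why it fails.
Step 2: Distribute the square root: sqrt(4) + sqrt(5)

Step 2 incorrectly 'distributes' the square root over addition. The square root function does not distribute: sqrt(a + b) ≠ sqrt(a) + sqrt(b). In fact, sqrt(4 + 5) = sqrt(9) ≈ 3.0000, while sqrt(4) + sqrt(5) ≈ 4.2361.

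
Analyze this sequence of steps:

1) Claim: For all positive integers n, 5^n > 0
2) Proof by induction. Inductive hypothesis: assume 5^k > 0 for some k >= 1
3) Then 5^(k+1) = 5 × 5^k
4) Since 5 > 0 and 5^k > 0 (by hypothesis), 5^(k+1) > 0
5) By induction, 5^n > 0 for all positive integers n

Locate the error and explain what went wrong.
Step 5: By induction, 5^n > 0 for all positive integers n

Step 5 concludes the proof by induction, but no base case was ever established. A valid induction proof requires: (1) a base case proving 5^1 > 0, and (2) an inductive step showing IF 5^k > 0 THEN 5^(k+1) > 0. Steps 2-4 correctly establish the inductive step, but without the base case the conclusion in step 5 does not follow.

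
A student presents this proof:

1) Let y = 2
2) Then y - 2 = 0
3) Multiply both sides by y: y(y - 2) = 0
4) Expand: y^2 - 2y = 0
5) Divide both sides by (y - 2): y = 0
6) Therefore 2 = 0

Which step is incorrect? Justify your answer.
Step 5: Divide both sides by (y - 2): y = 0

Step 5 divides both sides by (y - 2). However, since y = 2, we have (y - 2) = 0. Division by zero is undefined, making this step invalid.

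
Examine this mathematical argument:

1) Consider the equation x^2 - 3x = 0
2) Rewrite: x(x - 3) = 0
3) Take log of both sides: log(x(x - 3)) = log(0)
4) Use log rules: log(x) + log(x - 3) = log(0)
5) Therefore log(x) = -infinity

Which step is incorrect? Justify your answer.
Step 3: Take log of both sides: log(x(x - 3)) = log(0)

Step 3 takes the logarithm of both sides, resulting in log(0) on the right side. The logarithm is only defined for positive numbers; log(0) is undefined (approaches negative infinity). This operation is invalid.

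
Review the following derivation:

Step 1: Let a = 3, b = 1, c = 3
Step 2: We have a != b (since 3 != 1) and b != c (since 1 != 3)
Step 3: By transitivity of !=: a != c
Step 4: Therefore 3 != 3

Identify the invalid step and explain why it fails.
Step 3: By transitivity of !=: a != c

Step 3 incorrectly applies transitivity to the '!=' relation. Transitivity states: if a R b and b R c, then a R c. However, '!=' is not transitive. Counterexample: 3 != 1 and 1 != 3, but 3 = 3 (both equal 3). Transitivity holds for relations like <, <=, =, but not for !=.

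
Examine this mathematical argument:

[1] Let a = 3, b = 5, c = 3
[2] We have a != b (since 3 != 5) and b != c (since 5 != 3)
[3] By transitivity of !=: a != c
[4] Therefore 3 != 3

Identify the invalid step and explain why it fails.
Step 3: By transitivity of !=: a != c

Step 3 incorrectly applies transitivity to the '!=' relation. Transitivity states: if a R b and b R c, then a R c. However, '!=' is not transitive. Counterexample: 3 != 5 and 5 != 3, but 3 = 3 (both equal 3). Transitivity holds for relations like <, <=, =, but not for !=.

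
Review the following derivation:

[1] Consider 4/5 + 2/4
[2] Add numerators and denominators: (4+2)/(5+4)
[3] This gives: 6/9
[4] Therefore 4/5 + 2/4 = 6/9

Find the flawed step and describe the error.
Step 2: Add numerators and denominators: (4+2)/(5+4)

Step 2 incorrectly adds fractions by separately adding numerators and denominators. This is wrong. The correct method requires a common denominator: 4/5 + 2/4 = (4×4 + 2×5)/(5×4) = 26/20 = 13/10. The method used gives 6/9, which is different.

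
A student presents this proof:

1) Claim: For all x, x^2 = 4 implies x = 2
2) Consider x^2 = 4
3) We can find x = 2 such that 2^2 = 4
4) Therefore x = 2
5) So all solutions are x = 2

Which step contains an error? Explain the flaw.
Step 4: Therefore x = 2

Step 4 incorrectly concludes that x = 2 is the only solution. The proof shows that x = 2 is A solution (existence), but does not show it is the ONLY solution (uniqueness). In fact, x = -2 is also a solution since (-2)^2 = 4. Finding one solution doesn't prove there are no others.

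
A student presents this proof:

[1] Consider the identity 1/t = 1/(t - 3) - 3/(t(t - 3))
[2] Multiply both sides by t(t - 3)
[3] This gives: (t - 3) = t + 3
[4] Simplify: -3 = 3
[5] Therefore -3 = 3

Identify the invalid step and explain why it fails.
Step 3: This gives: (t - 3) = t + 3

Step 3 makes a sign error when clearing denominators. Multiplying -3/(t(t - 3)) by t(t - 3) gives -3, not +3. The correct result is (t - 3) = t - 3, which is trivially true, not (t - 3) = t + 3. (Step 1 is a valid identity: 1/(t - 3) - 3/(t(t - 3)) = (t - 3)/(t(t - 3)) = 1/t.)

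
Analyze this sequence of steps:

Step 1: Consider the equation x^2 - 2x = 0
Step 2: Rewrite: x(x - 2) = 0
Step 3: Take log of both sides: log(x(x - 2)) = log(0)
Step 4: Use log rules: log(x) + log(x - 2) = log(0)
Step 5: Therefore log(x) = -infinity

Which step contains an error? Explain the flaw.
Step 3: Take log of both sides: log(x(x - 2)) = log(0)

Step 3 takes the logarithm of both sides, resulting in log(0) on the right side. The logarithm is only defined for positive numbers; log(0) is undefined (approaches negative infinity). This operation is invalid.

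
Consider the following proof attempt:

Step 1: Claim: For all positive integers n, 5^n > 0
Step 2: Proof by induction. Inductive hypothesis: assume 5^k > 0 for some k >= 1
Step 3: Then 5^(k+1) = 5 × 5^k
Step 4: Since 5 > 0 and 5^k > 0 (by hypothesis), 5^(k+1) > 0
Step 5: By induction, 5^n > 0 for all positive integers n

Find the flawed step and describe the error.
Step 5: By induction, 5^n > 0 for all positive integers n

Step 5 concludes the proof by induction, but no base case was ever established. A valid induction proof requires: (1) a base case proving 5^1 > 0, and (2) an inductive step showing IF 5^k > 0 THEN 5^(k+1) > 0. Steps 2-4 correctly establish the inductive step, but without the base case the conclusion in step 5 does not follow.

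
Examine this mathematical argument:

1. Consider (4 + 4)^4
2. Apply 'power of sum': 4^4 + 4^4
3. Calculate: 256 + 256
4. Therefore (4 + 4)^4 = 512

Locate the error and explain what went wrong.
Step 2: Apply 'power of sum': 4^4 + 4^4

Step 2 incorrectly applies a non-existent rule '(a+b)^n = a^n + b^n'. This is false in general. The correct expansion uses the binomial theorem. The actual value is (4 + 4)^4 = 8^4 = 4096, not 512.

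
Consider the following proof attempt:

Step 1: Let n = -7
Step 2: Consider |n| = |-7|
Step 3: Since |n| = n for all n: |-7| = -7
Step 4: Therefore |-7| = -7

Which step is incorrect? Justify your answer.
Step 3: Since |n| = n for all n: |-7| = -7

Step 3 incorrectly states that |n| = n for all n. The correct definition is |n| = n when n >= 0, and |n| = -n when n < 0. Since -7 < 0, we have |-7| = -(-7) = 7, not -7.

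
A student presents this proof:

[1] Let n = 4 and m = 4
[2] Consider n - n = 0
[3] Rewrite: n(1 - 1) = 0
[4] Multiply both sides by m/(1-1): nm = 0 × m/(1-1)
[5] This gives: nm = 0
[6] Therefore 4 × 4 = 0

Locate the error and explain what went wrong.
Step 4: Multiply both sides by m/(1-1): nm = 0 × m/(1-1)

Step 4 multiplies both sides by m/(1-1). However, 1-1 = 0, so this is multiplication by m/0, which is undefined. We cannot multiply by an undefined expression.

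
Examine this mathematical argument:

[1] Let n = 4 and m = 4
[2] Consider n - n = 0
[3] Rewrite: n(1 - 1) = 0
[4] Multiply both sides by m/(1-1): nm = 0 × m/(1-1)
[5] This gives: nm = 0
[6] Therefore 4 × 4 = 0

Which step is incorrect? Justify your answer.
Step 4: Multiply both sides by m/(1-1): nm = 0 × m/(1-1)

Step 4 multiplies both sides by m/(1-1). However, 1-1 = 0, so this is multiplication by m/0, which is undefined. We cannot multiply by an undefined expression.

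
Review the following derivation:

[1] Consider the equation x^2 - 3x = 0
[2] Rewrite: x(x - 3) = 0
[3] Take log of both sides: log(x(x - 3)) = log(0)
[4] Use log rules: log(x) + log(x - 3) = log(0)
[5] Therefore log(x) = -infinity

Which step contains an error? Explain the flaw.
Step 3: Take log of both sides: log(x(x - 3)) = log(0)

Step 3 takes the logarithm of both sides, resulting in log(0) on the right side. The logarithm is only defined for positive numbers; log(0) is undefined (approaches negative infinity). This operation is invalid.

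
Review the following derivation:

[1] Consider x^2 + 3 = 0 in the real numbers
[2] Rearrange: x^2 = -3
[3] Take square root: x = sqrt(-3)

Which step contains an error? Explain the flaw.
Step 3: Take square root: x = sqrt(-3)

Step 3 takes the square root of -3, which is negative. In the real number system, the square root of a negative number is undefined. The equation x^2 + 3 = 0 has no real solutions. Square roots of negative numbers only exist in the complex numbers.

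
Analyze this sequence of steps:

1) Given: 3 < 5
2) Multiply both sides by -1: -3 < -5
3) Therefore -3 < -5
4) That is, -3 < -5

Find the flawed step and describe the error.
Step 2: Multiply both sides by -1: -3 < -5

Step 2 multiplies both sides by -1 but fails to reverse the inequality sign. When multiplying (or dividing) an inequality by a negative number, the direction must be reversed. Since 3 < 5, we should get -3 > -5, i.e., -3 > -5.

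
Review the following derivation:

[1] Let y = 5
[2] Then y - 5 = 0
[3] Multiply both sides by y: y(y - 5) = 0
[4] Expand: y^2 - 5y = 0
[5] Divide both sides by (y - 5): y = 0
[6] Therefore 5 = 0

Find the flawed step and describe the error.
Step 5: Divide both sides by (y - 5): y = 0

Step 5 divides both sides by (y - 5). However, since y = 5, we have (y - 5) = 0. Division by zero is undefined, making this step invalid.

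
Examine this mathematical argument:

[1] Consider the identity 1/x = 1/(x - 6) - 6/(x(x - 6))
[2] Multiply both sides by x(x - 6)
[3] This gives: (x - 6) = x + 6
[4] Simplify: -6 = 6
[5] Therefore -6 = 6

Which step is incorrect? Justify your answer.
Step 3: This gives: (x - 6) = x + 6

Step 3 makes a sign error when clearing denominators. Multiplying -6/(x(x - 6)) by x(x - 6) gives -6, not +6. The correct result is (x - 6) = x - 6, which is trivially true, not (x - 6) = x + 6. (Step 1 is a valid identity: 1/(x - 6) - 6/(x(x - 6)) = (x - 6)/(x(x - 6)) = 1/x.)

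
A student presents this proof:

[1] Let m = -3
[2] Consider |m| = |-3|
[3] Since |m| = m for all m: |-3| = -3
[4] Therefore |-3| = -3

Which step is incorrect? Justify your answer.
Step 3: Since |m| = m for all m: |-3| = -3

Step 3 incorrectly states that |m| = m for all m. The correct definition is |m| = m when m >= 0, and |m| = -m when m < 0. Since -3 < 0, we have |-3| = -(-3) = 3, not -3.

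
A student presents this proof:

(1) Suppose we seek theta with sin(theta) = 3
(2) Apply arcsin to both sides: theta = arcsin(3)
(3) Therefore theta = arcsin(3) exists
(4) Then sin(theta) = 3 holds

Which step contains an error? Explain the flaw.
Step 2: Apply arcsin to both sides: theta = arcsin(3)

Step 2 applies arcsin to 3. However, arcsin(x) is only defined for x in [-1, 1] because sin(theta) can only produce values in that range. Since |3| > 1, arcsin(3) is undefined. There is no angle whose sine equals 3.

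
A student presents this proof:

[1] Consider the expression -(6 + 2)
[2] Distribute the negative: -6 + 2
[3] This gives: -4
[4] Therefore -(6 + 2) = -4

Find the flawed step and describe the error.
Step 2: Distribute the negative: -6 + 2

Step 2 incorrectly distributes the negative sign. The correct distribution is -(6 + 2) = -6 - 2 = -8. The negative must be applied to both terms, not just the first. The error treats -(6 + 2) as -6 + 2, which equals -4 instead of -8.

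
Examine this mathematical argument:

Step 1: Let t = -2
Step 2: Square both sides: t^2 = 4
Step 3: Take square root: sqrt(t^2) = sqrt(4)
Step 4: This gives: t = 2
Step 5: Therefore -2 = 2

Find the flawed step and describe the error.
Step 4: This gives: t = 2

Step 4 incorrectly states that sqrt(t^2) = t. The correct identity is sqrt(t^2) = |t|. Since t = -2 < 0, we have sqrt(t^2) = |-2| = 2, not t = -2.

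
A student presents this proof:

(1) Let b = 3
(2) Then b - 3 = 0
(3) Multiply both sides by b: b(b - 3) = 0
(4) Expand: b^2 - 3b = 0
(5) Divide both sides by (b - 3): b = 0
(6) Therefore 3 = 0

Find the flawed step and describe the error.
Step 5: Divide both sides by (b - 3): b = 0

Step 5 divides both sides by (b - 3). However, since b = 3, we have (b - 3) = 0. Division by zero is undefined, making this step invalid.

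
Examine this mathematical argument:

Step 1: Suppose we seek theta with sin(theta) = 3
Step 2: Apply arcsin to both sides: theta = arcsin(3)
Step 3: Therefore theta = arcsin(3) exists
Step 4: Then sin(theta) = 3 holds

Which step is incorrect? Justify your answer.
Step 2: Apply arcsin to both sides: theta = arcsin(3)

Step 2 applies arcsin to 3. However, arcsin(x) is only defined for x in [-1, 1] because sin(theta) can only produce values in that range. Since |3| > 1, arcsin(3) is undefined. There is no angle whose sine equals 3.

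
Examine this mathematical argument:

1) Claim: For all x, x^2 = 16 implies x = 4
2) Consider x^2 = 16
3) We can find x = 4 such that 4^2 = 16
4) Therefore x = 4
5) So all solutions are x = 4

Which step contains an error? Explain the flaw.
Step 4: Therefore x = 4

Step 4 incorrectly concludes that x = 4 is the only solution. The proof shows that x = 4 is A solution (existence), but does not show it is the ONLY solution (uniqueness). In fact, x = -4 is also a solution since (-4)^2 = 16. Finding one solution doesn't prove there are no others.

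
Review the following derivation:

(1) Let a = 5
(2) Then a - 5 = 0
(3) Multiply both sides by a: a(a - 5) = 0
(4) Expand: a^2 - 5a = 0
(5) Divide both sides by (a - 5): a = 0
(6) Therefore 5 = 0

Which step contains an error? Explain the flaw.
Step 5: Divide both sides by (a - 5): a = 0

Step 5 divides both sides by (a - 5). However, since a = 5, we have (a - 5) = 0. Division by zero is undefined, making this step invalid.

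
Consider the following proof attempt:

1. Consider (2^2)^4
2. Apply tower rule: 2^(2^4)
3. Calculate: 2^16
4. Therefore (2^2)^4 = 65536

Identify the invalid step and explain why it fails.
Step 2: Apply tower rule: 2^(2^4)

Step 2 incorrectly states that (a^b)^c = a^(b^c). The correct rule is (a^b)^c = a^(b×c). The actual value is (2^2)^4 = 2^8 = 256, not 2^16 = 65536.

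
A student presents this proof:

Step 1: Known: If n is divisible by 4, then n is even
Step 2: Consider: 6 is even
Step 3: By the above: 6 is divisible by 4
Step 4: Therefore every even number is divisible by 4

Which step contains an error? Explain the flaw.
Step 3: By the above: 6 is divisible by 4

Step 3 commits the fallacy of affirming the consequent. The known fact 'divisible by 4 → even' does NOT imply 'even → divisible by 4'. That would be the converse, which is false. For example, 6 is even but 6 ÷ 4 = 1.50, which is not an integer.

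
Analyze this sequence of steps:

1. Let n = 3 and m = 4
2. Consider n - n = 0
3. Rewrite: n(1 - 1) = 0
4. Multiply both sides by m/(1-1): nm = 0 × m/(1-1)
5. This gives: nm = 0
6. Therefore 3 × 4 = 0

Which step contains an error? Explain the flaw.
Step 4: Multiply both sides by m/(1-1): nm = 0 × m/(1-1)

Step 4 multiplies both sides by m/(1-1). However, 1-1 = 0, so this is multiplication by m/0, which is undefined. We cannot multiply by an undefined expression.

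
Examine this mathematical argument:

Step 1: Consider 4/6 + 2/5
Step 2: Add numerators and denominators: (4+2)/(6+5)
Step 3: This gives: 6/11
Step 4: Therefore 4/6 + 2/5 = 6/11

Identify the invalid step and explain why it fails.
Step 2: Add numerators and denominators: (4+2)/(6+5)

Step 2 incorrectly adds fractions by separately adding numerators and denominators. This is wrong. The correct method requires a common denominator: 4/6 + 2/5 = (4×5 + 2×6)/(6×5) = 32/30 = 16/15. The method used gives 6/11, which is different.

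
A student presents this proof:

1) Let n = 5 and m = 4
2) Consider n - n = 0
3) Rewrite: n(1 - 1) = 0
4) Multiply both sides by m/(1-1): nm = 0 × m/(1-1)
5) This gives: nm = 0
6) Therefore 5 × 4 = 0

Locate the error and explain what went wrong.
Step 4: Multiply both sides by m/(1-1): nm = 0 × m/(1-1)

Step 4 multiplies both sides by m/(1-1). However, 1-1 = 0, so this is multiplication by m/0, which is undefined. We cannot multiply by an undefined expression.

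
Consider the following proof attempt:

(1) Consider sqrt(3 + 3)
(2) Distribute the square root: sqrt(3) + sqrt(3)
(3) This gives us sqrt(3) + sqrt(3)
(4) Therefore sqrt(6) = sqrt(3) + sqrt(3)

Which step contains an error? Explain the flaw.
Step 2: Distribute the square root: sqrt(3) + sqrt(3)

Step 2 incorrectly 'distributes' the square root over addition. The square root function does not distribute: sqrt(a + b) ≠ sqrt(a) + sqrt(b). In fact, sqrt(3 + 3) = sqrt(6) ≈ 2.4495, while sqrt(3) + sqrt(3) ≈ 3.4641.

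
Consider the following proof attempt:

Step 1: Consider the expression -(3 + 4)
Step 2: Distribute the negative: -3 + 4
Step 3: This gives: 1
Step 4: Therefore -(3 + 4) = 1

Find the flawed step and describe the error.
Step 2: Distribute the negative: -3 + 4

Step 2 incorrectly distributes the negative sign. The correct distribution is -(3 + 4) = -3 - 4 = -7. The negative must be applied to both terms, not just the first. The error treats -(3 + 4) as -3 + 4, which equals 1 instead of -7.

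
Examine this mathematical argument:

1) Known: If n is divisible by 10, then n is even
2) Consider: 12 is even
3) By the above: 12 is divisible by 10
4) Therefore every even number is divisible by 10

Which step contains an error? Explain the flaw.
Step 3: By the above: 12 is divisible by 10

Step 3 commits the fallacy of affirming the consequent. The known fact 'divisible by 10 → even' does NOT imply 'even → divisible by 10'. That would be the converse, which is false. For example, 12 is even but 12 ÷ 10 = 1.20, which is not an integer.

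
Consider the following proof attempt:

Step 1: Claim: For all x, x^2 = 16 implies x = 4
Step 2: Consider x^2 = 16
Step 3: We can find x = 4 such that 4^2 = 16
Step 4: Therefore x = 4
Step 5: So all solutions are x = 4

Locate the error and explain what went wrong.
Step 4: Therefore x = 4

Step 4 incorrectly concludes that x = 4 is the only solution. The proof shows that x = 4 is A solution (existence), but does not show it is the ONLY solution (uniqueness). In fact, x = -4 is also a solution since (-4)^2 = 16. Finding one solution doesn't prove there are no others.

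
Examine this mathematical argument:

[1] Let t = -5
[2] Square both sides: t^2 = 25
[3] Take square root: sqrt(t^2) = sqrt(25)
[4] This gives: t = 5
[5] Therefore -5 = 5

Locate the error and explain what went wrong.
Step 4: This gives: t = 5

Step 4 incorrectly states that sqrt(t^2) = t. The correct identity is sqrt(t^2) = |t|. Since t = -5 < 0, we have sqrt(t^2) = |-5| = 5, not t = -5.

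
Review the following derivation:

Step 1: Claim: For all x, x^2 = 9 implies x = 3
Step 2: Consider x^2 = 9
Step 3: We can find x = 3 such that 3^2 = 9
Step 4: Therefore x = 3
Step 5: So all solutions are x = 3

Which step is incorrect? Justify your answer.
Step 4: Therefore x = 3

Step 4 incorrectly concludes that x = 3 is the only solution. The proof shows that x = 3 is A solution (existence), but does not show it is the ONLY solution (uniqueness). In fact, x = -3 is also a solution since (-3)^2 = 9. Finding one solution doesn't prove there are no others.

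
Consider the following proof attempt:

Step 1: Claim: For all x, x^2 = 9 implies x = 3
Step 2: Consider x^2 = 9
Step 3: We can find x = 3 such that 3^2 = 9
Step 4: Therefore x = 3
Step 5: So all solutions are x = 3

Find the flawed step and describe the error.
Step 4: Therefore x = 3

Step 4 incorrectly concludes that x = 3 is the only solution. The proof shows that x = 3 is A solution (existence), but does not show it is the ONLY solution (uniqueness). In fact, x = -3 is also a solution since (-3)^2 = 9. Finding one solution doesn't prove there are no others.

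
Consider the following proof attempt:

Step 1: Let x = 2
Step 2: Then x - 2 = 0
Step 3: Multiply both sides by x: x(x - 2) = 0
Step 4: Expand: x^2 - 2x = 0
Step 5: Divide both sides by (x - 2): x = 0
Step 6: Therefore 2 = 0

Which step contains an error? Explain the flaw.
Step 5: Divide both sides by (x - 2): x = 0

Step 5 divides both sides by (x - 2). However, since x = 2, we have (x - 2) = 0. Division by zero is undefined, making this step invalid.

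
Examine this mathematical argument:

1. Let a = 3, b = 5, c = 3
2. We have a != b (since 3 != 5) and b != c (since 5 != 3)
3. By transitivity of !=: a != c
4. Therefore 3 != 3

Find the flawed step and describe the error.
Step 3: By transitivity of !=: a != c

Step 3 incorrectly applies transitivity to the '!=' relation. Transitivity states: if a R b and b R c, then a R c. However, '!=' is not transitive. Counterexample: 3 != 5 and 5 != 3, but 3 = 3 (both equal 3). Transitivity holds for relations like <, <=, =, but not for !=.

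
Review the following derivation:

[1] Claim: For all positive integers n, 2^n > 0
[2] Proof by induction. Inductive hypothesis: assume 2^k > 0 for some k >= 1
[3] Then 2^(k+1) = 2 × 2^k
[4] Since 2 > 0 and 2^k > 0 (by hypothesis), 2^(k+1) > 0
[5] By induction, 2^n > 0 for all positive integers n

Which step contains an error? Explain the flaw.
Step 5: By induction, 2^n > 0 for all positive integers n

Step 5 concludes the proof by induction, but no base case was ever established. A valid induction proof requires: (1) a base case proving 2^1 > 0, and (2) an inductive step showing IF 2^k > 0 THEN 2^(k+1) > 0. Steps 2-4 correctly establish the inductive step, but without the base case the conclusion in step 5 does not follow.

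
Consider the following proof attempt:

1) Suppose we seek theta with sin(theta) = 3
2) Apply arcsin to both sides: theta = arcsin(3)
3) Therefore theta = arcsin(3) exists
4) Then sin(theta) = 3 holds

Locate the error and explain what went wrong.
Step 2: Apply arcsin to both sides: theta = arcsin(3)

Step 2 applies arcsin to 3. However, arcsin(x) is only defined for x in [-1, 1] because sin(theta) can only produce values in that range. Since |3| > 1, arcsin(3) is undefined. There is no angle whose sine equals 3.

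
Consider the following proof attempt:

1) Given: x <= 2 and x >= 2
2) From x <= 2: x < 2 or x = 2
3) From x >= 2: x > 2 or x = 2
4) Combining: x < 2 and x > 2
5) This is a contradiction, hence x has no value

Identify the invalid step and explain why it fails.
Step 4: Combining: x < 2 and x > 2

Step 4 incorrectly combines the conditions. From x <= 2 and x >= 2, the intersection is x = 2. The error treats the 'or' cases as 'and' requirements. The correct conclusion is that x = 2 is the unique solution, not that no solution exists.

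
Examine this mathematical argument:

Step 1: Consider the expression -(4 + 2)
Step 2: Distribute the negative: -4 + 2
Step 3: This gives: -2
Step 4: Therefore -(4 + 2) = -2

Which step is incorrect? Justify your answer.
Step 2: Distribute the negative: -4 + 2

Step 2 incorrectly distributes the negative sign. The correct distribution is -(4 + 2) = -4 - 2 = -6. The negative must be applied to both terms, not just the first. The error treats -(4 + 2) as -4 + 2, which equals -2 instead of -6.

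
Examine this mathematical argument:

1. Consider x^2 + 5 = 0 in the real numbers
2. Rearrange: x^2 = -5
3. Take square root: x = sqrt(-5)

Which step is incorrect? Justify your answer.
Step 3: Take square root: x = sqrt(-5)

Step 3 takes the square root of -5, which is negative. In the real number system, the square root of a negative number is undefined. The equation x^2 + 5 = 0 has no real solutions. Square roots of negative numbers only exist in the complex numbers.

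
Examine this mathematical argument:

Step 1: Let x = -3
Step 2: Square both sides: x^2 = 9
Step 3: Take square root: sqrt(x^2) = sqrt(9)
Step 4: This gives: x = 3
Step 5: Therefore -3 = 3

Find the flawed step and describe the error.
Step 4: This gives: x = 3

Step 4 incorrectly states that sqrt(x^2) = x. The correct identity is sqrt(x^2) = |x|. Since x = -3 < 0, we have sqrt(x^2) = |-3| = 3, not x = -3.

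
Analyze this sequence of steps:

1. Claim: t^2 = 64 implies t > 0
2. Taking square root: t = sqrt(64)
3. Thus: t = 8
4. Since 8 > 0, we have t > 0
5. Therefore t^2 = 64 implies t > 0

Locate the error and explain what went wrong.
Step 2: Taking square root: t = sqrt(64)

Step 2 takes the square root and assumes the positive root only. The equation t^2 = 64 actually has two solutions: t = 8 and t = -8. The proof silently assumes t > 0 without justification, then uses this assumption to conclude t > 0, which is circular. The counterexample t = -8 shows the claim is false.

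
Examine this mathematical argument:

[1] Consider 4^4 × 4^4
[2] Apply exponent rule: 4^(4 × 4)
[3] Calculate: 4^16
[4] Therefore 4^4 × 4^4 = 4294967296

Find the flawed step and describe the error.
Step 2: Apply exponent rule: 4^(4 × 4)

Step 2 incorrectly states that a^b × a^c = a^(b×c). The correct rule is a^b × a^c = a^(b+c). The actual value is 4^4 × 4^4 = 4^8 = 65536, not 4^16 = 4294967296.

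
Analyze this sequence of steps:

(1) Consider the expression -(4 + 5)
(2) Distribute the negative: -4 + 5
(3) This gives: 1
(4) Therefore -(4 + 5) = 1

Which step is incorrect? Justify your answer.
Step 2: Distribute the negative: -4 + 5

Step 2 incorrectly distributes the negative sign. The correct distribution is -(4 + 5) = -4 - 5 = -9. The negative must be applied to both terms, not just the first. The error treats -(4 + 5) as -4 + 5, which equals 1 instead of -9.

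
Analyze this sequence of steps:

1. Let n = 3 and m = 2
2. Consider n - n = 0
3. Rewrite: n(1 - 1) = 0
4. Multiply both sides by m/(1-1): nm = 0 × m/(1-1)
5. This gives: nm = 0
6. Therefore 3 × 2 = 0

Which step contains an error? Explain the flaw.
Step 4: Multiply both sides by m/(1-1): nm = 0 × m/(1-1)

Step 4 multiplies both sides by m/(1-1). However, 1-1 = 0, so this is multiplication by m/0, which is undefined. We cannot multiply by an undefined expression.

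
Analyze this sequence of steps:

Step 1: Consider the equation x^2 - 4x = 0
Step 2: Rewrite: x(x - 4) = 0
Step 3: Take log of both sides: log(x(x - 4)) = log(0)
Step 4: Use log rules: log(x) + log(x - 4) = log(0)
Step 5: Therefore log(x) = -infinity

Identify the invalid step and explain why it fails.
Step 3: Take log of both sides: log(x(x - 4)) = log(0)

Step 3 takes the logarithm of both sides, resulting in log(0) on the right side. The logarithm is only defined for positive numbers; log(0) is undefined (approaches negative infinity). This operation is invalid.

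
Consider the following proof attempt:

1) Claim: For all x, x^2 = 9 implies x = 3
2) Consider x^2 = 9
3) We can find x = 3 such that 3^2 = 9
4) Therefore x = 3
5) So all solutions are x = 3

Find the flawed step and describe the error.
Step 4: Therefore x = 3

Step 4 incorrectly concludes that x = 3 is the only solution. The proof shows that x = 3 is A solution (existence), but does not show it is the ONLY solution (uniqueness). In fact, x = -3 is also a solution since (-3)^2 = 9. Finding one solution doesn't prove there are no others.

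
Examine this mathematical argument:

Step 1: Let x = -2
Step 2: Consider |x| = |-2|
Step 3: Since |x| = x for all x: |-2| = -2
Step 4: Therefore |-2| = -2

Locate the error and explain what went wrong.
Step 3: Since |x| = x for all x: |-2| = -2

Step 3 incorrectly states that |x| = x for all x. The correct definition is |x| = x when x >= 0, and |x| = -x when x < 0. Since -2 < 0, we have |-2| = -(-2) = 2, not -2.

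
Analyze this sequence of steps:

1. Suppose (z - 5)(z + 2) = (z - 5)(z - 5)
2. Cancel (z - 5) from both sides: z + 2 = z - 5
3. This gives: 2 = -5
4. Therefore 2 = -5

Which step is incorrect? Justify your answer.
Step 2: Cancel (z - 5) from both sides: z + 2 = z - 5

Step 2 cancels (z - 5) from both sides. This is only valid if (z - 5) ≠ 0, i.e., z ≠ 5. When z = 5, both sides equal zero regardless of the other factors. The correct approach requires considering z = 5 as a separate case.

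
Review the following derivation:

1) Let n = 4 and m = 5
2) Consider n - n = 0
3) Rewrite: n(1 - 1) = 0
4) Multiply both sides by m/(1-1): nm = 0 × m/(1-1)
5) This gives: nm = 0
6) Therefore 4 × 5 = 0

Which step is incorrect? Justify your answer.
Step 4: Multiply both sides by m/(1-1): nm = 0 × m/(1-1)

Step 4 multiplies both sides by m/(1-1). However, 1-1 = 0, so this is multiplication by m/0, which is undefined. We cannot multiply by an undefined expression.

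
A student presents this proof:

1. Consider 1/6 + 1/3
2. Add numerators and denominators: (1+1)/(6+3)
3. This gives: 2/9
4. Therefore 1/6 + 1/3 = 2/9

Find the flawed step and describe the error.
Step 2: Add numerators and denominators: (1+1)/(6+3)

Step 2 incorrectly adds fractions by separately adding numerators and denominators. This is wrong. The correct method requires a common denominator: 1/6 + 1/3 = (1×3 + 1×6)/(6×3) = 9/18 = 1/2. The method used gives 2/9, which is different.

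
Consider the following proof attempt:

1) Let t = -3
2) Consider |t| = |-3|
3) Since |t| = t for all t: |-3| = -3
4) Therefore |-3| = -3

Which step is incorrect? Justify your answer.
Step 3: Since |t| = t for all t: |-3| = -3

Step 3 incorrectly states that |t| = t for all t. The correct definition is |t| = t when t >= 0, and |t| = -t when t < 0. Since -3 < 0, we have |-3| = -(-3) = 3, not -3.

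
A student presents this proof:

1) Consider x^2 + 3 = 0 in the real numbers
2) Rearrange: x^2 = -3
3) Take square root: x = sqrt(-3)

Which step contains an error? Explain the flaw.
Step 3: Take square root: x = sqrt(-3)

Step 3 takes the square root of -3, which is negative. In the real number system, the square root of a negative number is undefined. The equation x^2 + 3 = 0 has no real solutions. Square roots of negative numbers only exist in the complex numbers.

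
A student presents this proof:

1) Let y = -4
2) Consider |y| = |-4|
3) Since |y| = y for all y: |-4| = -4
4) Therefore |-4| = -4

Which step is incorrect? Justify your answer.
Step 3: Since |y| = y for all y: |-4| = -4

Step 3 incorrectly states that |y| = y for all y. The correct definition is |y| = y when y >= 0, and |y| = -y when y < 0. Since -4 < 0, we have |-4| = -(-4) = 4, not -4.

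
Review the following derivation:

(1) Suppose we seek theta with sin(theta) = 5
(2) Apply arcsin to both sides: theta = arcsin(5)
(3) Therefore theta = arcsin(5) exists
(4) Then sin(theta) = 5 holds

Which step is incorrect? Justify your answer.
Step 2: Apply arcsin to both sides: theta = arcsin(5)

Step 2 applies arcsin to 5. However, arcsin(x) is only defined for x in [-1, 1] because sin(theta) can only produce values in that range. Since |5| > 1, arcsin(5) is undefined. There is no angle whose sine equals 5.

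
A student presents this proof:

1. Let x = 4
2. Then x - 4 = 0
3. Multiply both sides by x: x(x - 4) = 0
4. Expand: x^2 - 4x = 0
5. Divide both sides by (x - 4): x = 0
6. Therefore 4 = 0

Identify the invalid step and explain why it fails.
Step 5: Divide both sides by (x - 4): x = 0

Step 5 divides both sides by (x - 4). However, since x = 4, we have (x - 4) = 0. Division by zero is undefined, making this step invalid.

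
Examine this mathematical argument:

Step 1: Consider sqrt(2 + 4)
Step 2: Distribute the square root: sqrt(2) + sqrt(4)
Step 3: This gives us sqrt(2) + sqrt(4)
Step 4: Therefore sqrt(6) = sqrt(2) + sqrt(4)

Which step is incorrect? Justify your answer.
Step 2: Distribute the square root: sqrt(2) + sqrt(4)

Step 2 incorrectly 'distributes' the square root over addition. The square root function does not distribute: sqrt(a + b) ≠ sqrt(a) + sqrt(b). In fact, sqrt(2 + 4) = sqrt(6) ≈ 2.4495, while sqrt(2) + sqrt(4) ≈ 3.4142.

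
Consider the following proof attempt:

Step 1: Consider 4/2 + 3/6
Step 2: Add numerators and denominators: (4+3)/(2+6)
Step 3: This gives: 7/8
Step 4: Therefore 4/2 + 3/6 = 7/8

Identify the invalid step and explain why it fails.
Step 2: Add numerators and denominators: (4+3)/(2+6)

Step 2 incorrectly adds fractions by separately adding numerators and denominators. This is wrong. The correct method requires a common denominator: 4/2 + 3/6 = (4×6 + 3×2)/(2×6) = 30/12 = 5/2. The method used gives 7/8, which is different.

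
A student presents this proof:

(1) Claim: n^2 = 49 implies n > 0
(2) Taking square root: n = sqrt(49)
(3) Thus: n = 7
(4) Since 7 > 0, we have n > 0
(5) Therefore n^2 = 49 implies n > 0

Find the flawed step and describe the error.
Step 2: Taking square root: n = sqrt(49)

Step 2 takes the square root and assumes the positive root only. The equation n^2 = 49 actually has two solutions: n = 7 and n = -7. The proof silently assumes n > 0 without justification, then uses this assumption to conclude n > 0, which is circular. The counterexample n = -7 shows the claim is false.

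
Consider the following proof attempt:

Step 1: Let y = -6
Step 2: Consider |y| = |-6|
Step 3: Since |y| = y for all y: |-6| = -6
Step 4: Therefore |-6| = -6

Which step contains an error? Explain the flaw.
Step 3: Since |y| = y for all y: |-6| = -6

Step 3 incorrectly states that |y| = y for all y. The correct definition is |y| = y when y >= 0, and |y| = -y when y < 0. Since -6 < 0, we have |-6| = -(-6) = 6, not -6.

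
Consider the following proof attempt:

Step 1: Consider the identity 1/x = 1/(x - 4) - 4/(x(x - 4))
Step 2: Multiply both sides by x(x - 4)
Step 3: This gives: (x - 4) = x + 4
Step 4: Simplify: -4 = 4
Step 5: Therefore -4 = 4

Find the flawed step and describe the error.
Step 3: This gives: (x - 4) = x + 4

Step 3 makes a sign error when clearing denominators. Multiplying -4/(x(x - 4)) by x(x - 4) gives -4, not +4. The correct result is (x - 4) = x - 4, which is trivially true, not (x - 4) = x + 4. (Step 1 is a valid identity: 1/(x - 4) - 4/(x(x - 4)) = (x - 4)/(x(x - 4)) = 1/x.)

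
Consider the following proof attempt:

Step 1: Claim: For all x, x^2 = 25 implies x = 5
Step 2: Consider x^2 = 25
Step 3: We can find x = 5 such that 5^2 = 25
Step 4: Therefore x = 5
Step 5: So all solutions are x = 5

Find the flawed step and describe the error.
Step 4: Therefore x = 5

Step 4 incorrectly concludes that x = 5 is the only solution. The proof shows that x = 5 is A solution (existence), but does not show it is the ONLY solution (uniqueness). In fact, x = -5 is also a solution since (-5)^2 = 25. Finding one solution doesn't prove there are no others.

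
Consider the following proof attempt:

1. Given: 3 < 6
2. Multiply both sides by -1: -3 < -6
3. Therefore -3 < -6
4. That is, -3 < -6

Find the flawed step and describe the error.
Step 2: Multiply both sides by -1: -3 < -6

Step 2 multiplies both sides by -1 but fails to reverse the inequality sign. When multiplying (or dividing) an inequality by a negative number, the direction must be reversed. Since 3 < 6, we should get -3 > -6, i.e., -3 > -6.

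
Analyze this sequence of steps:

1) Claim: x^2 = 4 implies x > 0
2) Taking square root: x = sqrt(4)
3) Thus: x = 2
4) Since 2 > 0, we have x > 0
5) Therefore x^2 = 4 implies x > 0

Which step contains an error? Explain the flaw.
Step 2: Taking square root: x = sqrt(4)

Step 2 takes the square root and assumes the positive root only. The equation x^2 = 4 actually has two solutions: x = 2 and x = -2. The proof silently assumes x > 0 without justification, then uses this assumption to conclude x > 0, which is circular. The counterexample x = -2 shows the claim is false.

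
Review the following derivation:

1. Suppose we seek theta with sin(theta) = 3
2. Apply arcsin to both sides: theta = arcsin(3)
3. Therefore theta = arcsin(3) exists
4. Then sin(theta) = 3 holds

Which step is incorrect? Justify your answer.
Step 2: Apply arcsin to both sides: theta = arcsin(3)

Step 2 applies arcsin to 3. However, arcsin(x) is only defined for x in [-1, 1] because sin(theta) can only produce values in that range. Since |3| > 1, arcsin(3) is undefined. There is no angle whose sine equals 3.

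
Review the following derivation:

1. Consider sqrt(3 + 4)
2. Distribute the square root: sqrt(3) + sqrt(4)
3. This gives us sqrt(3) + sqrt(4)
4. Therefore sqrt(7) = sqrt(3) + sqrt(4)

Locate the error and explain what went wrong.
Step 2: Distribute the square root: sqrt(3) + sqrt(4)

Step 2 incorrectly 'distributes' the square root over addition. The square root function does not distribute: sqrt(a + b) ≠ sqrt(a) + sqrt(b). In fact, sqrt(3 + 4) = sqrt(7) ≈ 2.6458, while sqrt(3) + sqrt(4) ≈ 3.7321.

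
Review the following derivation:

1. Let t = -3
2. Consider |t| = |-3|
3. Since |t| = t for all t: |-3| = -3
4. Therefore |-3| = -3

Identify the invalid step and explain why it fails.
Step 3: Since |t| = t for all t: |-3| = -3

Step 3 incorrectly states that |t| = t for all t. The correct definition is |t| = t when t >= 0, and |t| = -t when t < 0. Since -3 < 0, we have |-3| = -(-3) = 3, not -3.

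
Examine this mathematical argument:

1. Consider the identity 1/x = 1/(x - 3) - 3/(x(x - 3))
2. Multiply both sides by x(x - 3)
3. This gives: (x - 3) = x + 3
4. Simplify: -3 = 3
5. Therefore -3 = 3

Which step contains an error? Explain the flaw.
Step 3: This gives: (x - 3) = x + 3

Step 3 makes a sign error when clearing denominators. Multiplying -3/(x(x - 3)) by x(x - 3) gives -3, not +3. The correct result is (x - 3) = x - 3, which is trivially true, not (x - 3) = x + 3. (Step 1 is a valid identity: 1/(x - 3) - 3/(x(x - 3)) = (x - 3)/(x(x - 3)) = 1/x.)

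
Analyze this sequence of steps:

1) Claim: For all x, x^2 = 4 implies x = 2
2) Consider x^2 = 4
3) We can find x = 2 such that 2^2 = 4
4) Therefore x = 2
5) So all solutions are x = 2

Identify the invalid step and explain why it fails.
Step 4: Therefore x = 2

Step 4 incorrectly concludes that x = 2 is the only solution. The proof shows that x = 2 is A solution (existence), but does not show it is the ONLY solution (uniqueness). In fact, x = -2 is also a solution since (-2)^2 = 4. Finding one solution doesn't prove there are no others.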